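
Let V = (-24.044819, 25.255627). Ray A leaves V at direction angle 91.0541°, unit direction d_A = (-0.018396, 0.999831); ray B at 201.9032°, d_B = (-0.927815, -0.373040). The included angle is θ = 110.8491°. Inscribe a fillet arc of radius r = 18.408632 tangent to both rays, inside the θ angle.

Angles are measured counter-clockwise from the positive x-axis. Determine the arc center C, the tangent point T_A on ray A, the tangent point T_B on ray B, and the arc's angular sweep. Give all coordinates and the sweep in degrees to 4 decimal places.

center=(-42.6837,37.6025) T_A=(-24.2782,37.9411) T_B=(-35.8166,20.5226) sweep=69.1509

bisector direction at 146.4787° = (-0.833680,0.552248)
center distance |VC| = r/sin(θ/2) = 18.408632/sin(55.4246°) = 22.357406
C = V + |VC|·bis = (-42.6837,37.6025)
T_A = V + ((C−V)·d_A)·d_A = V + 12.6876·d_A = (-24.2782,37.9411)
T_B = V + ((C−V)·d_B)·d_B = V + 12.6876·d_B = (-35.8166,20.5226)
sweep = 180° − θ = 69.1509°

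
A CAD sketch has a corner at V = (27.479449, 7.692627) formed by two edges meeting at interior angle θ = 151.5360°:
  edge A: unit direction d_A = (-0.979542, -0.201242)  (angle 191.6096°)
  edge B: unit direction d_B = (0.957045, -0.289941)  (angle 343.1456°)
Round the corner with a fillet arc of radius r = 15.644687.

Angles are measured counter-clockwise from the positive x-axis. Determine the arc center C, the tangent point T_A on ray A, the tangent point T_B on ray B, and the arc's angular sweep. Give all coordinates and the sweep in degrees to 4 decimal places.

bisector direction at 267.3776° = (-0.045754,-0.998953)
center distance |VC| = r/sin(θ/2) = 15.644687/sin(75.7680°) = 16.140054
C = V + |VC|·bis = (26.7410,-8.4305)
T_A = V + ((C−V)·d_A)·d_A = V + 3.9680·d_A = (23.5926,6.8941)
T_B = V + ((C−V)·d_B)·d_B = V + 3.9680·d_B = (31.2770,6.5421)
sweep = 180° − θ = 28.4640°

center=(26.7410,-8.4305) T_A=(23.5926,6.8941) T_B=(31.2770,6.5421) sweep=28.4640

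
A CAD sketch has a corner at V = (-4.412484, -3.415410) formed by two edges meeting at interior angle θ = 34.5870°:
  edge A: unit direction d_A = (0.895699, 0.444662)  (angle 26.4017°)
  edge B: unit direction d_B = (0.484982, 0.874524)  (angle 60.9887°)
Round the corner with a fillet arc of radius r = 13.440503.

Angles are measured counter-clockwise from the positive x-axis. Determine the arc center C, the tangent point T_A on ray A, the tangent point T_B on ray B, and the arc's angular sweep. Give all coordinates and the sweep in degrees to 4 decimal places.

center=(28.2781,27.8192) T_A=(34.2546,15.7805) T_B=(16.5241,34.3376) sweep=145.4130

bisector direction at 43.6952° = (0.723025,0.690822)
center distance |VC| = r/sin(θ/2) = 13.440503/sin(17.2935°) = 45.213640
C = V + |VC|·bis = (28.2781,27.8192)
T_A = V + ((C−V)·d_A)·d_A = V + 43.1697·d_A = (34.2546,15.7805)
T_B = V + ((C−V)·d_B)·d_B = V + 43.1697·d_B = (16.5241,34.3376)
sweep = 180° − θ = 145.4130°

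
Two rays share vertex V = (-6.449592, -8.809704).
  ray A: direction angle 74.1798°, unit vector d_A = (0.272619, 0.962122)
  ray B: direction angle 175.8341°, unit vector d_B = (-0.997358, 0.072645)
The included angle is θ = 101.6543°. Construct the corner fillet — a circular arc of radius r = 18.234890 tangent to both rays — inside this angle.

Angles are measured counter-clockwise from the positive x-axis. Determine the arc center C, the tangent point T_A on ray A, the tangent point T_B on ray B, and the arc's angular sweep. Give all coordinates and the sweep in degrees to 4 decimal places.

bisector direction at 125.0070° = (-0.573676,0.819082)
center distance |VC| = r/sin(θ/2) = 18.234890/sin(50.8272°) = 23.521488
C = V + |VC|·bis = (-19.9433,10.4563)
T_A = V + ((C−V)·d_A)·d_A = V + 14.8576·d_A = (-2.3991,5.4851)
T_B = V + ((C−V)·d_B)·d_B = V + 14.8576·d_B = (-21.2680,-7.7304)
sweep = 180° − θ = 78.3457°

center=(-19.9433,10.4563) T_A=(-2.3991,5.4851) T_B=(-21.2680,-7.7304) sweep=78.3457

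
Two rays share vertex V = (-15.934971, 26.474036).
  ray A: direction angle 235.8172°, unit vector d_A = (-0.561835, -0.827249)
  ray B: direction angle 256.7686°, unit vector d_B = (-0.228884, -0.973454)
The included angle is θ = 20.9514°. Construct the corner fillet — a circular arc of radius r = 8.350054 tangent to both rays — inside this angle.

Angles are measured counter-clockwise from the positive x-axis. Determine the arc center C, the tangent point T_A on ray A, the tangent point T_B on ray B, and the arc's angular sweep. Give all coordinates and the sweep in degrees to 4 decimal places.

bisector direction at 246.2929° = (-0.402061,-0.915613)
center distance |VC| = r/sin(θ/2) = 8.350054/sin(10.4757°) = 45.925218
C = V + |VC|·bis = (-34.3997,-15.5757)
T_A = V + ((C−V)·d_A)·d_A = V + 45.1597·d_A = (-41.3073,-10.8843)
T_B = V + ((C−V)·d_B)·d_B = V + 45.1597·d_B = (-26.2713,-17.4869)
sweep = 180° − θ = 159.0486°

center=(-34.3997,-15.5757) T_A=(-41.3073,-10.8843) T_B=(-26.2713,-17.4869) sweep=159.0486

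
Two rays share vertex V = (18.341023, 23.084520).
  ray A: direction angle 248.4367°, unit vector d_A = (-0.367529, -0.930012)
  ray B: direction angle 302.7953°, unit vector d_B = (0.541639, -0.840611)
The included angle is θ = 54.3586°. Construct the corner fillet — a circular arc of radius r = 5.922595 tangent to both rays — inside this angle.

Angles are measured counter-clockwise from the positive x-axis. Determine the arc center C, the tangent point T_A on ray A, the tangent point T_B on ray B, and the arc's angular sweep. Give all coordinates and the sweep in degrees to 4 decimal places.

bisector direction at 275.6160° = (0.097861,-0.995200)
center distance |VC| = r/sin(θ/2) = 5.922595/sin(27.1793°) = 12.966066
C = V + |VC|·bis = (19.6099,10.1807)
T_A = V + ((C−V)·d_A)·d_A = V + 11.5344·d_A = (14.1018,12.3574)
T_B = V + ((C−V)·d_B)·d_B = V + 11.5344·d_B = (24.5885,13.3886)
sweep = 180° − θ = 125.6414°

center=(19.6099,10.1807) T_A=(14.1018,12.3574) T_B=(24.5885,13.3886) sweep=125.6414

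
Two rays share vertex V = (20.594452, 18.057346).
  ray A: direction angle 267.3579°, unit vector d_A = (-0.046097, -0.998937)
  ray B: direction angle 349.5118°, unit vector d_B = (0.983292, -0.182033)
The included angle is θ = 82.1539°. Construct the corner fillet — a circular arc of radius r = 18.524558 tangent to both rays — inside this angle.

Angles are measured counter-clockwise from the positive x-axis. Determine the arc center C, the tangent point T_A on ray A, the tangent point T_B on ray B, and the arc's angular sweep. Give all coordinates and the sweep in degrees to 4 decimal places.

center=(38.1196,-4.0263) T_A=(19.6148,-3.1724) T_B=(41.4917,14.1887) sweep=97.8461

bisector direction at 308.4348° = (0.621624,-0.783316)
center distance |VC| = r/sin(θ/2) = 18.524558/sin(41.0769°) = 28.192583
C = V + |VC|·bis = (38.1196,-4.0263)
T_A = V + ((C−V)·d_A)·d_A = V + 21.2524·d_A = (19.6148,-3.1724)
T_B = V + ((C−V)·d_B)·d_B = V + 21.2524·d_B = (41.4917,14.1887)
sweep = 180° − θ = 97.8461°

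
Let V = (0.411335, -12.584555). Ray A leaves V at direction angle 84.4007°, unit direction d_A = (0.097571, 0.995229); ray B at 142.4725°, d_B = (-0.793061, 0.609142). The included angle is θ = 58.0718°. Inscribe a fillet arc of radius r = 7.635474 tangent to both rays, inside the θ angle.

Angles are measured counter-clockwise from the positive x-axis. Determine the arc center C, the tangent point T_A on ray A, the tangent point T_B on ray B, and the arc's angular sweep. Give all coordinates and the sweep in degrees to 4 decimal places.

center=(-5.8457,1.8492) T_A=(1.7534,1.1042) T_B=(-10.4968,-4.2062) sweep=121.9282

bisector direction at 113.4366° = (-0.397734,0.917501)
center distance |VC| = r/sin(θ/2) = 7.635474/sin(29.0359°) = 15.731648
C = V + |VC|·bis = (-5.8457,1.8492)
T_A = V + ((C−V)·d_A)·d_A = V + 13.7544·d_A = (1.7534,1.1042)
T_B = V + ((C−V)·d_B)·d_B = V + 13.7544·d_B = (-10.4968,-4.2062)
sweep = 180° − θ = 121.9282°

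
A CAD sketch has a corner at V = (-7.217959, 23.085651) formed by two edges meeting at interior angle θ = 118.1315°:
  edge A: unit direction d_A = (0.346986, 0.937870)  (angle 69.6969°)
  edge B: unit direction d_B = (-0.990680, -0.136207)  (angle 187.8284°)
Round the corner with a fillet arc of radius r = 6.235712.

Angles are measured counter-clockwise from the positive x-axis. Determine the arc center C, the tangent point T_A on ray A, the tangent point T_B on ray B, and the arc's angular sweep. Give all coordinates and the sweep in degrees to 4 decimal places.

center=(-11.7695,28.7542) T_A=(-5.9212,26.5905) T_B=(-10.9202,22.5766) sweep=61.8685

bisector direction at 128.7627° = (-0.626096,0.779746)
center distance |VC| = r/sin(θ/2) = 6.235712/sin(59.0658°) = 7.269782
C = V + |VC|·bis = (-11.7695,28.7542)
T_A = V + ((C−V)·d_A)·d_A = V + 3.7371·d_A = (-5.9212,26.5905)
T_B = V + ((C−V)·d_B)·d_B = V + 3.7371·d_B = (-10.9202,22.5766)
sweep = 180° − θ = 61.8685°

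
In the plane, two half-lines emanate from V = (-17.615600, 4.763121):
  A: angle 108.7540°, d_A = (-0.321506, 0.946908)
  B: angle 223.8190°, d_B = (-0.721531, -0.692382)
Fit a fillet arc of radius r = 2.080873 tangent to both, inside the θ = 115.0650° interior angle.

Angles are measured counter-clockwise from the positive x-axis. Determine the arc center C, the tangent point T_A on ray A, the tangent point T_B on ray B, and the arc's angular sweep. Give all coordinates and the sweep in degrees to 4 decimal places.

bisector direction at 166.2865° = (-0.971493,0.237067)
center distance |VC| = r/sin(θ/2) = 2.080873/sin(57.5325°) = 2.466377
C = V + |VC|·bis = (-20.0117,5.3478)
T_A = V + ((C−V)·d_A)·d_A = V + 1.3240·d_A = (-18.0413,6.0168)
T_B = V + ((C−V)·d_B)·d_B = V + 1.3240·d_B = (-18.5709,3.8464)
sweep = 180° − θ = 64.9350°

center=(-20.0117,5.3478) T_A=(-18.0413,6.0168) T_B=(-18.5709,3.8464) sweep=64.9350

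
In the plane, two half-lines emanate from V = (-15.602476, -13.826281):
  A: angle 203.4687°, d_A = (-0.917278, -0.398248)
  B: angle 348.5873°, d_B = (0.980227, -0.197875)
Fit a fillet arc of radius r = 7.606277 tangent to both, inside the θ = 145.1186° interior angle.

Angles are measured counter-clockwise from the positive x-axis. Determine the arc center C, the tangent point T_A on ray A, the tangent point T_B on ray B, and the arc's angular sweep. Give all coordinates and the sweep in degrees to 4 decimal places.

center=(-14.7652,-21.7550) T_A=(-17.7944,-14.7779) T_B=(-13.2601,-14.2991) sweep=34.8814

bisector direction at 276.0280° = (0.105014,-0.994471)
center distance |VC| = r/sin(θ/2) = 7.606277/sin(72.5593°) = 7.972805
C = V + |VC|·bis = (-14.7652,-21.7550)
T_A = V + ((C−V)·d_A)·d_A = V + 2.3896·d_A = (-17.7944,-14.7779)
T_B = V + ((C−V)·d_B)·d_B = V + 2.3896·d_B = (-13.2601,-14.2991)
sweep = 180° − θ = 34.8814°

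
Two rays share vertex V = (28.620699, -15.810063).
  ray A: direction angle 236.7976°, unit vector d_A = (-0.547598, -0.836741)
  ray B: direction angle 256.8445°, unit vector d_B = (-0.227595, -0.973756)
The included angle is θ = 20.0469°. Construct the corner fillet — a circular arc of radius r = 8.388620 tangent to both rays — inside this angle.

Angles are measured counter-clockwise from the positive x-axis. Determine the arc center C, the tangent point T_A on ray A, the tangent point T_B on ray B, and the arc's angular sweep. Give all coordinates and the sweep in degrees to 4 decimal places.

center=(9.6504,-60.1159) T_A=(2.6313,-55.5223) T_B=(17.8189,-62.0251) sweep=159.9531

bisector direction at 246.8210° = (-0.393604,-0.919280)
center distance |VC| = r/sin(θ/2) = 8.388620/sin(10.0235°) = 48.196271
C = V + |VC|·bis = (9.6504,-60.1159)
T_A = V + ((C−V)·d_A)·d_A = V + 47.4606·d_A = (2.6313,-55.5223)
T_B = V + ((C−V)·d_B)·d_B = V + 47.4606·d_B = (17.8189,-62.0251)
sweep = 180° − θ = 159.9531°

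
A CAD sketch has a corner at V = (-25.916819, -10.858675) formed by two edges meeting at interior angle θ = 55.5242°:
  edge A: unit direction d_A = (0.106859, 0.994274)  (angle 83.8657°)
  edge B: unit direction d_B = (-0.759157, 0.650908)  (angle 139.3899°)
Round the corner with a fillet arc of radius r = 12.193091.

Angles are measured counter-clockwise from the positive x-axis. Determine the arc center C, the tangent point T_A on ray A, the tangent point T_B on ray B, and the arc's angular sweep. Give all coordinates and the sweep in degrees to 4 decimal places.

center=(-35.5649,13.4750) T_A=(-23.4416,12.1721) T_B=(-43.5015,4.2186) sweep=124.4758

bisector direction at 111.6278° = (-0.368576,0.929598)
center distance |VC| = r/sin(θ/2) = 12.193091/sin(27.7621°) = 26.176587
C = V + |VC|·bis = (-35.5649,13.4750)
T_A = V + ((C−V)·d_A)·d_A = V + 23.1634·d_A = (-23.4416,12.1721)
T_B = V + ((C−V)·d_B)·d_B = V + 23.1634·d_B = (-43.5015,4.2186)
sweep = 180° − θ = 124.4758°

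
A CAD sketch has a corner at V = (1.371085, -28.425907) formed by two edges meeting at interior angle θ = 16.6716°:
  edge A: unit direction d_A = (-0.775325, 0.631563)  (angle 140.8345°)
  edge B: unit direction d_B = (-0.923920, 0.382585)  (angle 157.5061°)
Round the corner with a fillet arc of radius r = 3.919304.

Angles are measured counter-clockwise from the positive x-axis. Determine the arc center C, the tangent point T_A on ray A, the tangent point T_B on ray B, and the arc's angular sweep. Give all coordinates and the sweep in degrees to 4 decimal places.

center=(-21.8432,-14.5711) T_A=(-19.3680,-11.5323) T_B=(-23.3427,-18.1922) sweep=163.3284

bisector direction at 149.1703° = (-0.858694,0.512488)
center distance |VC| = r/sin(θ/2) = 3.919304/sin(8.3358°) = 27.034445
C = V + |VC|·bis = (-21.8432,-14.5711)
T_A = V + ((C−V)·d_A)·d_A = V + 26.7488·d_A = (-19.3680,-11.5323)
T_B = V + ((C−V)·d_B)·d_B = V + 26.7488·d_B = (-23.3427,-18.1922)
sweep = 180° − θ = 163.3284°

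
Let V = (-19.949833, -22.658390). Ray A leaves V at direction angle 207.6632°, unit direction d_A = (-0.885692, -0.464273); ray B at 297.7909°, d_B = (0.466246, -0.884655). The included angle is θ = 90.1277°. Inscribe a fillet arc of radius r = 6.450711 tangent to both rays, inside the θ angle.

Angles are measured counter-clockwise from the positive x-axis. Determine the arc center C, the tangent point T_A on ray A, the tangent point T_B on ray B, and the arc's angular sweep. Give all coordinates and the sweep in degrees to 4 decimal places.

center=(-22.6556,-31.3600) T_A=(-25.6505,-25.6466) T_B=(-16.9489,-28.3523) sweep=89.8723

bisector direction at 252.7270° = (-0.296924,-0.954901)
center distance |VC| = r/sin(θ/2) = 6.450711/sin(45.0639°) = 9.112534
C = V + |VC|·bis = (-22.6556,-31.3600)
T_A = V + ((C−V)·d_A)·d_A = V + 6.4363·d_A = (-25.6505,-25.6466)
T_B = V + ((C−V)·d_B)·d_B = V + 6.4363·d_B = (-16.9489,-28.3523)
sweep = 180° − θ = 89.8723°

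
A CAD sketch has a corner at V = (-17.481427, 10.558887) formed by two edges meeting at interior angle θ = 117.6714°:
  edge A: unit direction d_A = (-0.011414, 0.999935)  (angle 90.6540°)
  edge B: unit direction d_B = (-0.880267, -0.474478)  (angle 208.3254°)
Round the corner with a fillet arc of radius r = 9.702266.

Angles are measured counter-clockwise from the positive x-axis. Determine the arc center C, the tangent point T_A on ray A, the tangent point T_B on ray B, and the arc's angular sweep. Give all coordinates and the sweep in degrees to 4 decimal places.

bisector direction at 149.4897° = (-0.861538,0.507693)
center distance |VC| = r/sin(θ/2) = 9.702266/sin(58.8357°) = 11.338571
C = V + |VC|·bis = (-27.2500,16.3154)
T_A = V + ((C−V)·d_A)·d_A = V + 5.8676·d_A = (-17.5484,16.4261)
T_B = V + ((C−V)·d_B)·d_B = V + 5.8676·d_B = (-22.6465,7.7748)
sweep = 180° − θ = 62.3286°

center=(-27.2500,16.3154) T_A=(-17.5484,16.4261) T_B=(-22.6465,7.7748) sweep=62.3286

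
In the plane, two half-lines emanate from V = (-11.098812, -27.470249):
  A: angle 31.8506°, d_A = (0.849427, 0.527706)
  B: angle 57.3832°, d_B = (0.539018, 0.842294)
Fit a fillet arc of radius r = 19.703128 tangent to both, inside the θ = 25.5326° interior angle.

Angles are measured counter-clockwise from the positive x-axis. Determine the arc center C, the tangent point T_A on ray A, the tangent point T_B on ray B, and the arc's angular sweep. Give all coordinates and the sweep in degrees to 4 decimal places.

bisector direction at 44.6169° = (0.711819,0.702363)
center distance |VC| = r/sin(θ/2) = 19.703128/sin(12.7663°) = 89.164552
C = V + |VC|·bis = (52.3702,35.1556)
T_A = V + ((C−V)·d_A)·d_A = V + 86.9604·d_A = (62.7677,18.4193)
T_B = V + ((C−V)·d_B)·d_B = V + 86.9604·d_B = (35.7744,45.7760)
sweep = 180° − θ = 154.4674°

center=(52.3702,35.1556) T_A=(62.7677,18.4193) T_B=(35.7744,45.7760) sweep=154.4674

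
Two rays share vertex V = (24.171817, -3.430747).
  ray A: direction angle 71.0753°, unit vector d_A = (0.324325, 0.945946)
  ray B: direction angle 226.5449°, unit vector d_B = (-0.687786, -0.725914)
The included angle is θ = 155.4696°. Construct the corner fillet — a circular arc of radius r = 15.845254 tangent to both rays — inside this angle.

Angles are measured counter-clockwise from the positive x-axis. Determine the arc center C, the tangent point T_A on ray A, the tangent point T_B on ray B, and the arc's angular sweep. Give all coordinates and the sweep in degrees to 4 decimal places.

center=(10.3003,4.9668) T_A=(25.2890,-0.1722) T_B=(21.8026,-5.9313) sweep=24.5304

bisector direction at 148.8101° = (-0.855456,0.517876)
center distance |VC| = r/sin(θ/2) = 15.845254/sin(77.7348°) = 16.215373
C = V + |VC|·bis = (10.3003,4.9668)
T_A = V + ((C−V)·d_A)·d_A = V + 3.4447·d_A = (25.2890,-0.1722)
T_B = V + ((C−V)·d_B)·d_B = V + 3.4447·d_B = (21.8026,-5.9313)
sweep = 180° − θ = 24.5304°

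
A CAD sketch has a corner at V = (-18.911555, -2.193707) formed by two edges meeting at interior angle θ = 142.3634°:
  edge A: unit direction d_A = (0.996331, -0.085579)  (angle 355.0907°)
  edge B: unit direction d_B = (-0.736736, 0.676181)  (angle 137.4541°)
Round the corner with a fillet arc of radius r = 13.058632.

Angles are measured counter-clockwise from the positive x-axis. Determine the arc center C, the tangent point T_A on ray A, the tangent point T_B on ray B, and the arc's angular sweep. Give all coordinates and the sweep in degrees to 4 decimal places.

bisector direction at 66.2724° = (0.402389,0.915469)
center distance |VC| = r/sin(θ/2) = 13.058632/sin(71.1817°) = 13.796084
C = V + |VC|·bis = (-13.3602,10.4362)
T_A = V + ((C−V)·d_A)·d_A = V + 4.4502·d_A = (-14.4777,-2.5745)
T_B = V + ((C−V)·d_B)·d_B = V + 4.4502·d_B = (-22.1902,0.8154)
sweep = 180° − θ = 37.6366°

center=(-13.3602,10.4362) T_A=(-14.4777,-2.5745) T_B=(-22.1902,0.8154) sweep=37.6366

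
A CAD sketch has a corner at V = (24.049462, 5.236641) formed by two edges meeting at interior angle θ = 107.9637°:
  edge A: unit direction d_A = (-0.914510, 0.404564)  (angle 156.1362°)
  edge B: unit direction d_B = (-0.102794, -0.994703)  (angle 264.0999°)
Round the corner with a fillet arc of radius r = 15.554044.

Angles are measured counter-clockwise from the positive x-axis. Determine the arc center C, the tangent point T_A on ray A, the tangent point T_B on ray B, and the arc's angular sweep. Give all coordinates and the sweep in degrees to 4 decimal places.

center=(7.4154,-4.4128) T_A=(13.7080,9.8115) T_B=(22.8870,-6.0117) sweep=72.0363

bisector direction at 210.1180° = (-0.864993,-0.501783)
center distance |VC| = r/sin(θ/2) = 15.554044/sin(53.9819°) = 19.230283
C = V + |VC|·bis = (7.4154,-4.4128)
T_A = V + ((C−V)·d_A)·d_A = V + 11.3082·d_A = (13.7080,9.8115)
T_B = V + ((C−V)·d_B)·d_B = V + 11.3082·d_B = (22.8870,-6.0117)
sweep = 180° − θ = 72.0363°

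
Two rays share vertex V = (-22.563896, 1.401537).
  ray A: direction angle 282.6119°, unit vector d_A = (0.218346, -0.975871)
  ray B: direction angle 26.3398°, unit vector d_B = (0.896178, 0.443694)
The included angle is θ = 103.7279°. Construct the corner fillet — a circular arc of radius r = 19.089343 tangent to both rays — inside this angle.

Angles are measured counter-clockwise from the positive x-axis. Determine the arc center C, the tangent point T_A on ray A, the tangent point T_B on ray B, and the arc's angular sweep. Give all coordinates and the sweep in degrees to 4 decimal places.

center=(-0.6627,-9.0561) T_A=(-19.2915,-13.2242) T_B=(-9.1325,8.0513) sweep=76.2721

bisector direction at 334.4758° = (0.902404,-0.430891)
center distance |VC| = r/sin(θ/2) = 19.089343/sin(51.8640°) = 24.269817
C = V + |VC|·bis = (-0.6627,-9.0561)
T_A = V + ((C−V)·d_A)·d_A = V + 14.9874·d_A = (-19.2915,-13.2242)
T_B = V + ((C−V)·d_B)·d_B = V + 14.9874·d_B = (-9.1325,8.0513)
sweep = 180° − θ = 76.2721°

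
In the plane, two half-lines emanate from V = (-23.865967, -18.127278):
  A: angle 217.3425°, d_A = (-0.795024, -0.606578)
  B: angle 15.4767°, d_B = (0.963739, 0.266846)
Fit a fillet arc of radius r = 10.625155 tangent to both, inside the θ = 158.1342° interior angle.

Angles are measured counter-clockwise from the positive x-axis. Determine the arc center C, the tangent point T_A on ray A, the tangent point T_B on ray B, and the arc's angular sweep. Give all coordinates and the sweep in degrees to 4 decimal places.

bisector direction at 296.4096° = (0.444785,-0.895637)
center distance |VC| = r/sin(θ/2) = 10.625155/sin(79.0671°) = 10.821567
C = V + |VC|·bis = (-19.0527,-27.8195)
T_A = V + ((C−V)·d_A)·d_A = V + 2.0524·d_A = (-25.4977,-19.3722)
T_B = V + ((C−V)·d_B)·d_B = V + 2.0524·d_B = (-21.8880,-17.5796)
sweep = 180° − θ = 21.8658°

center=(-19.0527,-27.8195) T_A=(-25.4977,-19.3722) T_B=(-21.8880,-17.5796) sweep=21.8658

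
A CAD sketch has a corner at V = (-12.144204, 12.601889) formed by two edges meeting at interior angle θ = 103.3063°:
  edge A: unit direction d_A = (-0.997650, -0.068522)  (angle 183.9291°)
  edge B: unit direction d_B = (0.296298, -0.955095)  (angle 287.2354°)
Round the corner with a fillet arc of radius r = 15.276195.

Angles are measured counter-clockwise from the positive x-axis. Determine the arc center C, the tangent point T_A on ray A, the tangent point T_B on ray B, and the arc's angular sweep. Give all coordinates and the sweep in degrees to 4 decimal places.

bisector direction at 235.5822° = (-0.565223,-0.824938)
center distance |VC| = r/sin(θ/2) = 15.276195/sin(51.6531°) = 19.478251
C = V + |VC|·bis = (-23.1538,-3.4665)
T_A = V + ((C−V)·d_A)·d_A = V + 12.0847·d_A = (-24.2005,11.7738)
T_B = V + ((C−V)·d_B)·d_B = V + 12.0847·d_B = (-8.5635,1.0598)
sweep = 180° − θ = 76.6937°

center=(-23.1538,-3.4665) T_A=(-24.2005,11.7738) T_B=(-8.5635,1.0598) sweep=76.6937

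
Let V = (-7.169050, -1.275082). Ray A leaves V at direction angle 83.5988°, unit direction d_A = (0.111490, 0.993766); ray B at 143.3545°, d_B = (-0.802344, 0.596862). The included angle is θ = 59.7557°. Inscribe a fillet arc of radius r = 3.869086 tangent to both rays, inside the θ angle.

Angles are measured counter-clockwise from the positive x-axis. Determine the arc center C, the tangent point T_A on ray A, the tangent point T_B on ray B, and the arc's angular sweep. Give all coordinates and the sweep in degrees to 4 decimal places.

bisector direction at 113.4767° = (-0.398375,0.917223)
center distance |VC| = r/sin(θ/2) = 3.869086/sin(29.8778°) = 7.766870
C = V + |VC|·bis = (-10.2632,5.8489)
T_A = V + ((C−V)·d_A)·d_A = V + 6.7346·d_A = (-6.4182,5.4175)
T_B = V + ((C−V)·d_B)·d_B = V + 6.7346·d_B = (-12.5725,2.7445)
sweep = 180° − θ = 120.2443°

center=(-10.2632,5.8489) T_A=(-6.4182,5.4175) T_B=(-12.5725,2.7445) sweep=120.2443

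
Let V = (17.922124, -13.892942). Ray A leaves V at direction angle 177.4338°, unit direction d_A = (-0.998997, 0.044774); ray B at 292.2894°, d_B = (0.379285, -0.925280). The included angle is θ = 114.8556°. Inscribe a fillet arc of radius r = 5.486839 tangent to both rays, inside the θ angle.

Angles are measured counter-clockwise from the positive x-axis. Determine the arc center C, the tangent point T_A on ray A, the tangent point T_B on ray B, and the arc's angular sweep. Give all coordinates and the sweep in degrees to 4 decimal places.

bisector direction at 234.8616° = (-0.575553,-0.817764)
center distance |VC| = r/sin(θ/2) = 5.486839/sin(57.4278°) = 6.510917
C = V + |VC|·bis = (14.1747,-19.2173)
T_A = V + ((C−V)·d_A)·d_A = V + 3.5052·d_A = (14.4204,-13.7360)
T_B = V + ((C−V)·d_B)·d_B = V + 3.5052·d_B = (19.2516,-17.1363)
sweep = 180° − θ = 65.1444°

center=(14.1747,-19.2173) T_A=(14.4204,-13.7360) T_B=(19.2516,-17.1363) sweep=65.1444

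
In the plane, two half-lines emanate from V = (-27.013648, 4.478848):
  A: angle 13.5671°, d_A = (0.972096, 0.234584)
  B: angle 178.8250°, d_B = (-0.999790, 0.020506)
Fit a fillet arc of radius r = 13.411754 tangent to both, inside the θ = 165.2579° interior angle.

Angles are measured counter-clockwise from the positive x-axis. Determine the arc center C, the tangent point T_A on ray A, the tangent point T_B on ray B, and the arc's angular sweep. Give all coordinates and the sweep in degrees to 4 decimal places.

center=(-28.4733,17.9234) T_A=(-25.3271,4.8858) T_B=(-28.7483,4.5144) sweep=14.7421

bisector direction at 96.1961° = (-0.107931,0.994158)
center distance |VC| = r/sin(θ/2) = 13.411754/sin(82.6290°) = 13.523511
C = V + |VC|·bis = (-28.4733,17.9234)
T_A = V + ((C−V)·d_A)·d_A = V + 1.7350·d_A = (-25.3271,4.8858)
T_B = V + ((C−V)·d_B)·d_B = V + 1.7350·d_B = (-28.7483,4.5144)
sweep = 180° − θ = 14.7421°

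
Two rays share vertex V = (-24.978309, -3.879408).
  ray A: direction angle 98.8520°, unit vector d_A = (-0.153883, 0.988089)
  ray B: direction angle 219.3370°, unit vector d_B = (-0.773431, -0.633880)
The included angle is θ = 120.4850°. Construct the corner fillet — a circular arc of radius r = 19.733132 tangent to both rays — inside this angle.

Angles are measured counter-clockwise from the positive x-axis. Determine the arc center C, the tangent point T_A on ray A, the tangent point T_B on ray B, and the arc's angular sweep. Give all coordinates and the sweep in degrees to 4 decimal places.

center=(-46.2125,4.2315) T_A=(-26.7144,7.2681) T_B=(-33.7040,-11.0307) sweep=59.5150

bisector direction at 159.0945° = (-0.934170,0.356828)
center distance |VC| = r/sin(θ/2) = 19.733132/sin(60.2425°) = 22.730518
C = V + |VC|·bis = (-46.2125,4.2315)
T_A = V + ((C−V)·d_A)·d_A = V + 11.2818·d_A = (-26.7144,7.2681)
T_B = V + ((C−V)·d_B)·d_B = V + 11.2818·d_B = (-33.7040,-11.0307)
sweep = 180° − θ = 59.5150°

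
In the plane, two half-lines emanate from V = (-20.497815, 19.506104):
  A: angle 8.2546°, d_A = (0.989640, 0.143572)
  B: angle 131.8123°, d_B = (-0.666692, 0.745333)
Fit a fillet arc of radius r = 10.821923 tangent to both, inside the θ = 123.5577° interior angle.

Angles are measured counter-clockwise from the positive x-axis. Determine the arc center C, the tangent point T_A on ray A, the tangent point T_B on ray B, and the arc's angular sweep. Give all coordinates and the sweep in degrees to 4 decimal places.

center=(-16.3039,31.0497) T_A=(-14.7502,20.3399) T_B=(-24.3698,23.8349) sweep=56.4423

bisector direction at 70.0335° = (0.341471,0.939892)
center distance |VC| = r/sin(θ/2) = 10.821923/sin(61.7788°) = 12.281883
C = V + |VC|·bis = (-16.3039,31.0497)
T_A = V + ((C−V)·d_A)·d_A = V + 5.8078·d_A = (-14.7502,20.3399)
T_B = V + ((C−V)·d_B)·d_B = V + 5.8078·d_B = (-24.3698,23.8349)
sweep = 180° − θ = 56.4423°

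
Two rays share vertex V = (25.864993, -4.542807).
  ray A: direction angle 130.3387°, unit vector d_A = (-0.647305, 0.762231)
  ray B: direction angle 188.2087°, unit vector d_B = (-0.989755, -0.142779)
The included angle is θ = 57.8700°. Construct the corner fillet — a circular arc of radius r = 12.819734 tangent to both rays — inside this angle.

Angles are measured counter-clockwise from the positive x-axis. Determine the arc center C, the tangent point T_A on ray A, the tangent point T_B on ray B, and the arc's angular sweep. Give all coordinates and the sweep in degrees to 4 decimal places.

center=(1.0828,4.8346) T_A=(10.8544,13.1329) T_B=(2.9132,-7.8538) sweep=122.1300

bisector direction at 159.2737° = (-0.935282,0.353904)
center distance |VC| = r/sin(θ/2) = 12.819734/sin(28.9350°) = 26.497068
C = V + |VC|·bis = (1.0828,4.8346)
T_A = V + ((C−V)·d_A)·d_A = V + 23.1894·d_A = (10.8544,13.1329)
T_B = V + ((C−V)·d_B)·d_B = V + 23.1894·d_B = (2.9132,-7.8538)
sweep = 180° − θ = 122.1300°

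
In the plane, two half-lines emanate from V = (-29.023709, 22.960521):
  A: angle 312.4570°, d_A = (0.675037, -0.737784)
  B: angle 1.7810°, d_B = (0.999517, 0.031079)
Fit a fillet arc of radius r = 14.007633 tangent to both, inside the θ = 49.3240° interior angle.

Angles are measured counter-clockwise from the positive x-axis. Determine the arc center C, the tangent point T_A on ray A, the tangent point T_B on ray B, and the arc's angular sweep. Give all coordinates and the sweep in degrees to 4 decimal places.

center=(1.9050,9.9078) T_A=(-8.4296,0.4522) T_B=(1.4696,23.9087) sweep=130.6760

bisector direction at 337.1190° = (0.921314,-0.388818)
center distance |VC| = r/sin(θ/2) = 14.007633/sin(24.6620°) = 33.570158
C = V + |VC|·bis = (1.9050,9.9078)
T_A = V + ((C−V)·d_A)·d_A = V + 30.5081·d_A = (-8.4296,0.4522)
T_B = V + ((C−V)·d_B)·d_B = V + 30.5081·d_B = (1.4696,23.9087)
sweep = 180° − θ = 130.6760°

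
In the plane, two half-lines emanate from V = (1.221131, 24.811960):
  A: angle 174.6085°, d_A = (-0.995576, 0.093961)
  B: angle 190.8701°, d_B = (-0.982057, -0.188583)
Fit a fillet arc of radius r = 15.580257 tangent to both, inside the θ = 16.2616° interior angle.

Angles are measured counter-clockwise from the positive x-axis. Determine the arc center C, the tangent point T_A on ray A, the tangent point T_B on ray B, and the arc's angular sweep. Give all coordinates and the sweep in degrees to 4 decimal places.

center=(-108.8127,19.5473) T_A=(-107.3487,35.0586) T_B=(-105.8745,4.2465) sweep=163.7384

bisector direction at 182.7393° = (-0.998857,-0.047792)
center distance |VC| = r/sin(θ/2) = 15.580257/sin(8.1308°) = 110.159664
C = V + |VC|·bis = (-108.8127,19.5473)
T_A = V + ((C−V)·d_A)·d_A = V + 109.0523·d_A = (-107.3487,35.0586)
T_B = V + ((C−V)·d_B)·d_B = V + 109.0523·d_B = (-105.8745,4.2465)
sweep = 180° − θ = 163.7384°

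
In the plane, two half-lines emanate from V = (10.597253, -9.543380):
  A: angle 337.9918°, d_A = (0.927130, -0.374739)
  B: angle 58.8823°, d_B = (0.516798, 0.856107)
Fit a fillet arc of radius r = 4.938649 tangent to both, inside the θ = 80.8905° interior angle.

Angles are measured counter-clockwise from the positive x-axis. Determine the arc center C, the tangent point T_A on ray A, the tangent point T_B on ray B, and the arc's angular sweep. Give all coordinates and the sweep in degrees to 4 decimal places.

center=(17.8194,-7.1357) T_A=(15.9687,-11.7145) T_B=(13.5914,-4.5834) sweep=99.1095

bisector direction at 18.4371° = (0.948672,0.316263)
center distance |VC| = r/sin(θ/2) = 4.938649/sin(40.4453°) = 7.612900
C = V + |VC|·bis = (17.8194,-7.1357)
T_A = V + ((C−V)·d_A)·d_A = V + 5.7936·d_A = (15.9687,-11.7145)
T_B = V + ((C−V)·d_B)·d_B = V + 5.7936·d_B = (13.5914,-4.5834)
sweep = 180° − θ = 99.1095°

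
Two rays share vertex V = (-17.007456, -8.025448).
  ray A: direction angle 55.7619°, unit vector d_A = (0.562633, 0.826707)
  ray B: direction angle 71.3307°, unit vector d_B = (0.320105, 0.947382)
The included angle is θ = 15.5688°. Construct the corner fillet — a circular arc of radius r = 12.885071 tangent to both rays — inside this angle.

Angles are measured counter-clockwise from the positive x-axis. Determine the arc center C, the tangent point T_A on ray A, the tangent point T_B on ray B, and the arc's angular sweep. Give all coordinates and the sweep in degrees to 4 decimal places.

center=(25.3709,77.1447) T_A=(36.0231,69.8951) T_B=(13.1638,81.2692) sweep=164.4312

bisector direction at 63.5463° = (0.445474,0.895295)
center distance |VC| = r/sin(θ/2) = 12.885071/sin(7.7844°) = 95.130817
C = V + |VC|·bis = (25.3709,77.1447)
T_A = V + ((C−V)·d_A)·d_A = V + 94.2542·d_A = (36.0231,69.8951)
T_B = V + ((C−V)·d_B)·d_B = V + 94.2542·d_B = (13.1638,81.2692)
sweep = 180° − θ = 164.4312°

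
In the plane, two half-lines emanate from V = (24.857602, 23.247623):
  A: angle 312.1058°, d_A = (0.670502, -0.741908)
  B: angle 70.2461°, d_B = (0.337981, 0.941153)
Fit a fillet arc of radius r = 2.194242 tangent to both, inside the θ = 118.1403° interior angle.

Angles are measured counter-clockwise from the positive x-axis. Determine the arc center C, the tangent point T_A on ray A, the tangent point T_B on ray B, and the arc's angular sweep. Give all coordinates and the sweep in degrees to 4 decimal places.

center=(27.3671,23.7434) T_A=(25.7392,22.2722) T_B=(25.3020,24.4850) sweep=61.8597

bisector direction at 11.1760° = (0.981037,0.193823)
center distance |VC| = r/sin(θ/2) = 2.194242/sin(59.0701°) = 2.557996
C = V + |VC|·bis = (27.3671,23.7434)
T_A = V + ((C−V)·d_A)·d_A = V + 1.3148·d_A = (25.7392,22.2722)
T_B = V + ((C−V)·d_B)·d_B = V + 1.3148·d_B = (25.3020,24.4850)
sweep = 180° − θ = 61.8597°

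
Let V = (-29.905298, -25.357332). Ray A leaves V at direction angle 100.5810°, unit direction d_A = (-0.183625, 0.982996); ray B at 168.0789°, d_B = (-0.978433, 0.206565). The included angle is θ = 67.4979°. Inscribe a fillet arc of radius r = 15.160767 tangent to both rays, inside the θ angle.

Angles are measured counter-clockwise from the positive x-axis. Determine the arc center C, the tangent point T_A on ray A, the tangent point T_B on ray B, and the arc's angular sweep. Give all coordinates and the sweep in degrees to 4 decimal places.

bisector direction at 134.3299° = (-0.698789,0.715328)
center distance |VC| = r/sin(θ/2) = 15.160767/sin(33.7490°) = 27.289408
C = V + |VC|·bis = (-48.9748,-5.8365)
T_A = V + ((C−V)·d_A)·d_A = V + 22.6906·d_A = (-34.0719,-3.0526)
T_B = V + ((C−V)·d_B)·d_B = V + 22.6906·d_B = (-52.1065,-20.6703)
sweep = 180° − θ = 112.5021°

center=(-48.9748,-5.8365) T_A=(-34.0719,-3.0526) T_B=(-52.1065,-20.6703) sweep=112.5021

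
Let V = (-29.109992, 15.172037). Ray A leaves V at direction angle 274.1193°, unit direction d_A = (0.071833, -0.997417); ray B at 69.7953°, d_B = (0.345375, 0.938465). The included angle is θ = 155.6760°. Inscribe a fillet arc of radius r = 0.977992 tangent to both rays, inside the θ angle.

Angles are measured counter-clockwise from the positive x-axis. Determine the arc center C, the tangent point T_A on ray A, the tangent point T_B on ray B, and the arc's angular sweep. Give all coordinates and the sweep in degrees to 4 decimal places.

bisector direction at 351.9573° = (0.990164,-0.139911)
center distance |VC| = r/sin(θ/2) = 0.977992/sin(77.8380°) = 1.000446
C = V + |VC|·bis = (-28.1194,15.0321)
T_A = V + ((C−V)·d_A)·d_A = V + 0.2108·d_A = (-29.0949,14.9618)
T_B = V + ((C−V)·d_B)·d_B = V + 0.2108·d_B = (-29.0372,15.3698)
sweep = 180° − θ = 24.3240°

center=(-28.1194,15.0321) T_A=(-29.0949,14.9618) T_B=(-29.0372,15.3698) sweep=24.3240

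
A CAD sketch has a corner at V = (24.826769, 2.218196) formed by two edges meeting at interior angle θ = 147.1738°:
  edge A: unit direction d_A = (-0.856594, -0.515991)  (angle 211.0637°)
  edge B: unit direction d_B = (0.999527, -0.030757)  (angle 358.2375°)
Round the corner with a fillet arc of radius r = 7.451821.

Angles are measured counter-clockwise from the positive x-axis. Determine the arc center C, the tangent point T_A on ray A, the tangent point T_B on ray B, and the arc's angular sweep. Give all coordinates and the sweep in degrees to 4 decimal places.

center=(26.7916,-5.2976) T_A=(22.9465,1.0856) T_B=(27.0208,2.1507) sweep=32.8262

bisector direction at 284.6506° = (0.252924,-0.967486)
center distance |VC| = r/sin(θ/2) = 7.451821/sin(73.5869°) = 7.768387
C = V + |VC|·bis = (26.7916,-5.2976)
T_A = V + ((C−V)·d_A)·d_A = V + 2.1950·d_A = (22.9465,1.0856)
T_B = V + ((C−V)·d_B)·d_B = V + 2.1950·d_B = (27.0208,2.1507)
sweep = 180° − θ = 32.8262°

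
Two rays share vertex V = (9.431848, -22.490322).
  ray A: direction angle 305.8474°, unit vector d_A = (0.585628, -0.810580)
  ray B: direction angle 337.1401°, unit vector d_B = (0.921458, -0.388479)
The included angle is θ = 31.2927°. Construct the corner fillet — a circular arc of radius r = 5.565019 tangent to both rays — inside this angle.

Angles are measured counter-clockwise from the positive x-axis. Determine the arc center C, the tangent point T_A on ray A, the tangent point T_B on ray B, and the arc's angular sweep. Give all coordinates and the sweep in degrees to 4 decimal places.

center=(25.5789,-35.3372) T_A=(21.0680,-38.5962) T_B=(27.7408,-30.2092) sweep=148.7073

bisector direction at 321.4938° = (0.782540,-0.622600)
center distance |VC| = r/sin(θ/2) = 5.565019/sin(15.6463°) = 20.634193
C = V + |VC|·bis = (25.5789,-35.3372)
T_A = V + ((C−V)·d_A)·d_A = V + 19.8696·d_A = (21.0680,-38.5962)
T_B = V + ((C−V)·d_B)·d_B = V + 19.8696·d_B = (27.7408,-30.2092)
sweep = 180° − θ = 148.7073°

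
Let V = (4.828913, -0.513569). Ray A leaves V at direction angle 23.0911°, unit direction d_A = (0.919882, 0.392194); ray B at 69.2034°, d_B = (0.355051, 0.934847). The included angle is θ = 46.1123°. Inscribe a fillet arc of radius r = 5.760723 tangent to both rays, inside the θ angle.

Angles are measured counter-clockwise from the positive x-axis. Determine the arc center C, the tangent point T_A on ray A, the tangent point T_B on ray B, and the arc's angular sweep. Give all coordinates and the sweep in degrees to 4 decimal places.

center=(15.0198,10.0938) T_A=(17.2791,4.7946) T_B=(9.6344,12.1391) sweep=133.8877

bisector direction at 46.1472° = (0.692807,0.721123)
center distance |VC| = r/sin(θ/2) = 5.760723/sin(23.0561°) = 14.709492
C = V + |VC|·bis = (15.0198,10.0938)
T_A = V + ((C−V)·d_A)·d_A = V + 13.5345·d_A = (17.2791,4.7946)
T_B = V + ((C−V)·d_B)·d_B = V + 13.5345·d_B = (9.6344,12.1391)
sweep = 180° − θ = 133.8877°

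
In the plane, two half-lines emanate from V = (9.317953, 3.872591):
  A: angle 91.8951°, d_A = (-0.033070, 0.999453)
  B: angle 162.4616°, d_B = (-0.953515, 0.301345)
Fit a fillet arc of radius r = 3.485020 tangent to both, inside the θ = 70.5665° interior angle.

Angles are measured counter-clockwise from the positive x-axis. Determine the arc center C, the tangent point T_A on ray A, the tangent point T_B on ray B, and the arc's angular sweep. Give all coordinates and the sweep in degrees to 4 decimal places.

bisector direction at 127.1783° = (-0.604298,0.796758)
center distance |VC| = r/sin(θ/2) = 3.485020/sin(35.2833°) = 6.033423
C = V + |VC|·bis = (5.6720,8.6798)
T_A = V + ((C−V)·d_A)·d_A = V + 4.9251·d_A = (9.1551,8.7950)
T_B = V + ((C−V)·d_B)·d_B = V + 4.9251·d_B = (4.6218,5.3568)
sweep = 180° − θ = 109.4335°

center=(5.6720,8.6798) T_A=(9.1551,8.7950) T_B=(4.6218,5.3568) sweep=109.4335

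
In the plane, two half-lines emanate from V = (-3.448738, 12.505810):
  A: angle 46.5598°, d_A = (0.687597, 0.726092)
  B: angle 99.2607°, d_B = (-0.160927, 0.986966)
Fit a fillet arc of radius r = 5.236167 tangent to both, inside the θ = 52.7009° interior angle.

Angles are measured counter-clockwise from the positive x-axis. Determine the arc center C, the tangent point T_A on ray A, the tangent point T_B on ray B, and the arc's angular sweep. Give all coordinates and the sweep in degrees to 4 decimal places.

bisector direction at 72.9103° = (0.293869,0.955846)
center distance |VC| = r/sin(θ/2) = 5.236167/sin(26.3504°) = 11.796878
C = V + |VC|·bis = (0.0180,23.7818)
T_A = V + ((C−V)·d_A)·d_A = V + 10.5711·d_A = (3.8199,20.1814)
T_B = V + ((C−V)·d_B)·d_B = V + 10.5711·d_B = (-5.1499,22.9392)
sweep = 180° − θ = 127.2991°

center=(0.0180,23.7818) T_A=(3.8199,20.1814) T_B=(-5.1499,22.9392) sweep=127.2991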